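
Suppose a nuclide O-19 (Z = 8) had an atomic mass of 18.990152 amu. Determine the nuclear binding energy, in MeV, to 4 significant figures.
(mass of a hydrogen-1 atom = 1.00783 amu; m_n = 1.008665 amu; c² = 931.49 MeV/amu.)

Σm = 8·m(¹H) + 11·m_n = 8.06264 + 11.095315 = 19.157955 amu
Mass defect Δm = 19.157955 − 18.990152 = 0.167803 amu
Converting to energy: 0.167803 amu × 931.49 MeV/amu = 156.307 MeV

156.3 MeV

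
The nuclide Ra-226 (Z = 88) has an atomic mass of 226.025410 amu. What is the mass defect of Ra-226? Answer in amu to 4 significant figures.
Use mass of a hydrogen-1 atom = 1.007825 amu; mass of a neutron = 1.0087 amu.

Σm = 88·m(¹H) + 138·m_n = 88.688600 + 139.2006 = 227.889200 amu
Δm = 227.889200 − 226.025410 = 1.863790 amu

1.864 amu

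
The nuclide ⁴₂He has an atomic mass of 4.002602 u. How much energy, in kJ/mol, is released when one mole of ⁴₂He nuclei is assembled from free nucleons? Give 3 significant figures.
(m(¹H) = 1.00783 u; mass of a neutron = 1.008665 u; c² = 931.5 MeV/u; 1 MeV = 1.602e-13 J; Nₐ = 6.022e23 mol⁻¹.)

2.73e+09 kJ/mol

Σm = 2·m(¹H) + 2·m_n = 2.01566 + 2.017330 = 4.032990 u
Mass defect Δm = 4.032990 − 4.002602 = 0.030388 u
Binding energy = Δm·c² = 0.030388 × 931.5 MeV/u = 28.3064 MeV
Per nucleus in joules: 28.3064 MeV × 1.602e-13 J/MeV = 4.5347e-12 J
Per mole: 4.5347e-12 J × 6.022e23 mol⁻¹ = 2.7308e+12 J/mol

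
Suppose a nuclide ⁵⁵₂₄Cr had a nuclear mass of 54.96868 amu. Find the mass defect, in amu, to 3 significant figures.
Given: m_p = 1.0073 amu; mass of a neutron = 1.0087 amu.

0.476 amu

The nucleus contains 24 protons and 55 − 24 = 31 neutrons.
Total constituent mass: 24 × 1.0073 + 31 × 1.0087 = 55.4449 amu
Mass defect Δm = 55.4449 − 54.96868 = 0.47622 amu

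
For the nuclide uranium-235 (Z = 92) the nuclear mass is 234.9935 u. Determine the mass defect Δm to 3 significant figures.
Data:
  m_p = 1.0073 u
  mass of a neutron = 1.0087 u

1.92 u

Mass of separated nucleons = 92(1.0073) + 143(1.0087) = 92.6716 + 144.2441 = 236.9157 u
Mass defect Δm = 236.9157 − 234.9935 = 1.9222 u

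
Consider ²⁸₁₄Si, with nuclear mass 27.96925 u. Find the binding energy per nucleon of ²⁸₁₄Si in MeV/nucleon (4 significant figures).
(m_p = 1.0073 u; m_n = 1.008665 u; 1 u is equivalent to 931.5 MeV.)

Total constituent mass: 14 × 1.0073 + 14 × 1.008665 = 28.223510 u
Mass defect Δm = 28.223510 − 27.96925 = 0.254260 u
Binding energy = Δm·c² = 0.254260 × 931.5 MeV/u = 236.843 MeV
Per nucleon: 236.843 / 28 = 8.459 MeV

8.459 MeV/nucleon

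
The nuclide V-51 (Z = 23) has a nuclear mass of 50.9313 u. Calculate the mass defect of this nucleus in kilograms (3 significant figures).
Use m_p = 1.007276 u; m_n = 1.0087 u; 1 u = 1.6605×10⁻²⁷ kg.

Σm = 23·m_p + 28·m_n = 23.167348 + 28.2436 = 51.410948 u
The mass defect is 51.410948 − 50.9313 = 0.479648 u.
In SI units: 0.479648 u × 1.6605×10⁻²⁷ kg/u = 7.9646e-28 kg

7.96e-28 kg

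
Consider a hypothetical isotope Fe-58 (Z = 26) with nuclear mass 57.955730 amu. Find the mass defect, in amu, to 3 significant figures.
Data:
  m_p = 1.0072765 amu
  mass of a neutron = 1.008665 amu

The nucleus contains 26 protons and 58 − 26 = 32 neutrons.
Total constituent mass: 26 × 1.0072765 + 32 × 1.008665 = 58.4664690 amu
The mass defect is 58.4664690 − 57.955730 = 0.5107390 amu.

0.511 amu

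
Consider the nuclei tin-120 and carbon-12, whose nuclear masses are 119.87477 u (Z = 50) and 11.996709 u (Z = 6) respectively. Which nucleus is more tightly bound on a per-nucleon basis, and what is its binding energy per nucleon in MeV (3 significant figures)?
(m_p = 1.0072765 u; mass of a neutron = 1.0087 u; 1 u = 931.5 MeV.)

tin-120; 8.52 MeV/nucleon

tin-120: Σm = 50(1.0072765) + 70(1.0087) = 120.9728250 u; Δm = 1.0980550 u; E_B = 1022.84 MeV; E_B/A = 8.524 MeV
carbon-12: Σm = 6(1.0072765) + 6(1.0087) = 12.0958590 u; Δm = 0.0991500 u; E_B = 92.358 MeV; E_B/A = 7.697 MeV
tin-120 has the higher binding energy per nucleon, so it is the more tightly bound nucleus.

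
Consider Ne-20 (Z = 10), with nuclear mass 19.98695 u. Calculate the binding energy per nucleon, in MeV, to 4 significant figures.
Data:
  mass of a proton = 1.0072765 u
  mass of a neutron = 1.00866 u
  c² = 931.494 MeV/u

Z = 10, so N = A − Z = 20 − 10 = 10.
Σm = 10·m_p + 10·m_n = 10.0727650 + 10.08660 = 20.1593650 u
Δm = 20.1593650 − 19.98695 = 0.1724150 u
Binding energy = Δm·c² = 0.1724150 × 931.494 MeV/u = 160.604 MeV
Dividing by A = 20 gives 8.030 MeV per nucleon.

8.030 MeV/nucleon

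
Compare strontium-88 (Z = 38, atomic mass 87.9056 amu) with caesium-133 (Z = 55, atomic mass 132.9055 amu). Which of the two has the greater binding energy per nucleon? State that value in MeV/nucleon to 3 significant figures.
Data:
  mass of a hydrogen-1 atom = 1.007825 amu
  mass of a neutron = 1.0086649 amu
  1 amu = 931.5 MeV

strontium-88; 8.73 MeV/nucleon

strontium-88: Σm = 38(1.007825) + 50(1.0086649) = 88.7305950 amu; Δm = 0.8249950 amu; E_B = 768.48 MeV; E_B/A = 8.733 MeV
caesium-133: Σm = 55(1.007825) + 78(1.0086649) = 134.1062372 amu; Δm = 1.2007372 amu; E_B = 1118.5 MeV; E_B/A = 8.410 MeV
strontium-88 has the higher binding energy per nucleon, so it is the more tightly bound nucleus.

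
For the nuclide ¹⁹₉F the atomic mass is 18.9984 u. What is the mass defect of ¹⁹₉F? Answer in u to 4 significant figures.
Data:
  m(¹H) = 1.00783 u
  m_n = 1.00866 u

Z = 9, so N = A − Z = 19 − 9 = 10.
Mass of separated nucleons = 9(1.00783) + 10(1.00866) = 9.07047 + 10.08660 = 19.15707 u
The mass defect is 19.15707 − 18.9984 = 0.15867 u.

0.1587 u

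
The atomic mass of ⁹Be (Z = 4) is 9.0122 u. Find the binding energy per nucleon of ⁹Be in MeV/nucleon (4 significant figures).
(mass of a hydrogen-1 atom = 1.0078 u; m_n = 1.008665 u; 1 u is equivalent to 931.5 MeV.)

6.451 MeV/nucleon

The nucleus contains 4 protons and 9 − 4 = 5 neutrons.
Mass of separated nucleons = 4(1.0078) + 5(1.008665) = 4.0312 + 5.043325 = 9.074525 u
The mass defect is 9.074525 − 9.0122 = 0.062325 u.
Binding energy = Δm·c² = 0.062325 × 931.5 MeV/u = 58.0557 MeV
BE/A = 58.0557 MeV / 9 = 6.451 MeV/nucleon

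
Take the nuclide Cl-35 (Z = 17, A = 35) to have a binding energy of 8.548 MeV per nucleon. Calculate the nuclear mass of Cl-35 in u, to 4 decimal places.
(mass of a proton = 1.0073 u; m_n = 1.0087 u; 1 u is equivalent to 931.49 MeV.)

34.9595 u

Total binding energy = 35 × 8.548 = 299.180 MeV
Mass defect = 299.180 MeV / (931.49 MeV/u) = 0.321184 u
Constituent mass = 17(1.0073) + 18(1.0087) = 35.2807 u
Nuclear mass = 35.2807 − 0.321184 = 34.959516 u ≈ 34.9595 u (to 4 decimal places)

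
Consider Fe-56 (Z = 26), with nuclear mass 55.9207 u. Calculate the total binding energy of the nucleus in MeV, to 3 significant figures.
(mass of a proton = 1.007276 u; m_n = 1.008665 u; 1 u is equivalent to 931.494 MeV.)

492 MeV

With 26 protons and 30 neutrons (A = 56):
Total constituent mass: 26 × 1.007276 + 30 × 1.008665 = 56.449126 u
The mass defect is 56.449126 − 55.9207 = 0.528426 u.
E_B = 0.528426 × 931.494 = 492.226 MeV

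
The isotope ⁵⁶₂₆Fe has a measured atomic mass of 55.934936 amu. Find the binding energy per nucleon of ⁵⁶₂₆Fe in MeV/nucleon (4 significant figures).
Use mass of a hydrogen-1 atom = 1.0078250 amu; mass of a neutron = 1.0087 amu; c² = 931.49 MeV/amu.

8.808 MeV/nucleon

Total constituent mass: 26 × 1.0078250 + 30 × 1.0087 = 56.4644500 amu
The mass defect is 56.4644500 − 55.934936 = 0.5295140 amu.
Binding energy = Δm·c² = 0.5295140 × 931.49 MeV/amu = 493.237 MeV
Per nucleon: 493.237 / 56 = 8.808 MeV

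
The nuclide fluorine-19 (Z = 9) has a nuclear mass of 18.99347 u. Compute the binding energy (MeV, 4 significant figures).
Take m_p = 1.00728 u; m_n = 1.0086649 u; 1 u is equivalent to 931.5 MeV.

147.8 MeV

With 9 protons and 10 neutrons (A = 19):
Total constituent mass: 9 × 1.00728 + 10 × 1.0086649 = 19.1521690 u
Mass defect Δm = 19.1521690 − 18.99347 = 0.1586990 u
E_B = 0.1586990 × 931.5 = 147.828 MeV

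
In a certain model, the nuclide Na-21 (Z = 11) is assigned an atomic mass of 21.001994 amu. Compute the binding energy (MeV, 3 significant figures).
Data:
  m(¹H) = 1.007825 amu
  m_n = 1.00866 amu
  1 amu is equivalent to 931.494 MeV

Mass of separated nucleons = 11(1.007825) + 10(1.00866) = 11.086075 + 10.08660 = 21.172675 amu
Mass defect Δm = 21.172675 − 21.001994 = 0.170681 amu
Binding energy = Δm·c² = 0.170681 × 931.494 MeV/amu = 158.988 MeV

159 MeV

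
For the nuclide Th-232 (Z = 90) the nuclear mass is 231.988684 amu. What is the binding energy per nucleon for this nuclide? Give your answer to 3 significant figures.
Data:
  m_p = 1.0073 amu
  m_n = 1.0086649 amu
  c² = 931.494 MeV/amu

7.62 MeV/nucleon

The nucleus contains 90 protons and 232 − 90 = 142 neutrons.
Mass of separated nucleons = 90(1.0073) + 142(1.0086649) = 90.6570 + 143.2304158 = 233.8874158 amu
The mass defect is 233.8874158 − 231.988684 = 1.8987318 amu.
Binding energy = Δm·c² = 1.8987318 × 931.494 MeV/amu = 1768.66 MeV
BE/A = 1768.66 MeV / 232 = 7.624 MeV/nucleon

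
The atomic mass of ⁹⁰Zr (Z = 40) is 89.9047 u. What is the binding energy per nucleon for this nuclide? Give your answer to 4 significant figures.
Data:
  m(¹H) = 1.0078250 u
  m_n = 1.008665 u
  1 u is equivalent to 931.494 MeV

8.710 MeV/nucleon

Mass of separated nucleons = 40(1.0078250) + 50(1.008665) = 40.3130000 + 50.433250 = 90.7462500 u
Mass defect Δm = 90.7462500 − 89.9047 = 0.8415500 u
Converting to energy: 0.8415500 u × 931.494 MeV/u = 783.899 MeV
Per nucleon: 783.899 / 90 = 8.710 MeV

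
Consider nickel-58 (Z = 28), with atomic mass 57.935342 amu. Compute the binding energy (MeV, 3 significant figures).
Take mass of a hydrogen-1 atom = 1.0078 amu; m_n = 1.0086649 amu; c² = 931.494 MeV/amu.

506 MeV

With 28 protons and 30 neutrons (A = 58):
Total constituent mass: 28 × 1.0078 + 30 × 1.0086649 = 58.4783470 amu
The mass defect is 58.4783470 − 57.935342 = 0.5430050 amu.
Binding energy = Δm·c² = 0.5430050 × 931.494 MeV/amu = 505.806 MeV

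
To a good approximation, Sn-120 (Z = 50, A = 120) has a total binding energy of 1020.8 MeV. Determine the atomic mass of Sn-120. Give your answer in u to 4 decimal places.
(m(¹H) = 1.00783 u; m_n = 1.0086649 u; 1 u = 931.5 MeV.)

Mass defect = 1020.8 MeV / (931.5 MeV/u) = 1.095867 u
Constituent mass = 50(1.00783) + 70(1.0086649) = 120.9980430 u
Atomic mass = 120.9980430 − 1.095867 = 119.9021760 u ≈ 119.9022 u (to 4 decimal places)

119.9022 u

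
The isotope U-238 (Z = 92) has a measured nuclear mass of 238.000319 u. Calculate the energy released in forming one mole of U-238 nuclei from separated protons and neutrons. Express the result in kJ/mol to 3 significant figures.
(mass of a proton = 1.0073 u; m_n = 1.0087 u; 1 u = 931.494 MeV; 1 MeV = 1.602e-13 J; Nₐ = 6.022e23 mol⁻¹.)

With 92 protons and 146 neutrons (A = 238):
Σm = 92·m_p + 146·m_n = 92.6716 + 147.2702 = 239.9418 u
Δm = 239.9418 − 238.000319 = 1.941481 u
Binding energy = Δm·c² = 1.941481 × 931.494 MeV/u = 1808.48 MeV
Per nucleus in joules: 1808.48 MeV × 1.602e-13 J/MeV = 2.8972e-10 J
Per mole: 2.8972e-10 J × 6.022e23 mol⁻¹ = 1.7447e+14 J/mol

1.74e+11 kJ/mol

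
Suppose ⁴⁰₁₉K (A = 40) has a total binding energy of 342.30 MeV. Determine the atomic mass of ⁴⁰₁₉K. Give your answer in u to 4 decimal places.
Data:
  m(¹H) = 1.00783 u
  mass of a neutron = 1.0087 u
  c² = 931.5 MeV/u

39.9640 u

Mass defect = 342.30 MeV / (931.5 MeV/u) = 0.367472 u
Constituent mass = 19(1.00783) + 21(1.0087) = 40.33147 u
Atomic mass = 40.33147 − 0.367472 = 39.963998 u ≈ 39.9640 u (to 4 decimal places)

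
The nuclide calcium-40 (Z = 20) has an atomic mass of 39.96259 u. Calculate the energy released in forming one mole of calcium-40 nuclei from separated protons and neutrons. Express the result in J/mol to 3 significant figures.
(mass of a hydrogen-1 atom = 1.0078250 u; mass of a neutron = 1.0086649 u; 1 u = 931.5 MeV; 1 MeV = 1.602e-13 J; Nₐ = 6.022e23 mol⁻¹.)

Total constituent mass: 20 × 1.0078250 + 20 × 1.0086649 = 40.3297980 u
Δm = 40.3297980 − 39.96259 = 0.3672080 u
Binding energy = Δm·c² = 0.3672080 × 931.5 MeV/u = 342.054 MeV
Per nucleus in joules: 342.054 MeV × 1.602e-13 J/MeV = 5.4797e-11 J
Per mole: 5.4797e-11 J × 6.022e23 mol⁻¹ = 3.2999e+13 J/mol

3.30e+13 J/mol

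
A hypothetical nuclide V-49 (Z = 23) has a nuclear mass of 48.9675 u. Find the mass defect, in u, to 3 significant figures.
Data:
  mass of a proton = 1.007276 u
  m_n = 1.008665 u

0.425 u

The nucleus contains 23 protons and 49 − 23 = 26 neutrons.
Σm = 23·m_p + 26·m_n = 23.167348 + 26.225290 = 49.392638 u
Mass defect Δm = 49.392638 − 48.9675 = 0.425138 u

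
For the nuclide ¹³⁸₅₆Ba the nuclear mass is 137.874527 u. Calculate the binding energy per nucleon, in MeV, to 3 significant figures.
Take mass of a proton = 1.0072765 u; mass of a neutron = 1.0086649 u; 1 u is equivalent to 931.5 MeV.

Z = 56, so N = A − Z = 138 − 56 = 82.
Σm = 56·m_p + 82·m_n = 56.4074840 + 82.7105218 = 139.1180058 u
Δm = 139.1180058 − 137.874527 = 1.2434788 u
Converting to energy: 1.2434788 u × 931.5 MeV/u = 1158.30 MeV
Dividing by A = 138 gives 8.393 MeV per nucleon.

8.39 MeV/nucleon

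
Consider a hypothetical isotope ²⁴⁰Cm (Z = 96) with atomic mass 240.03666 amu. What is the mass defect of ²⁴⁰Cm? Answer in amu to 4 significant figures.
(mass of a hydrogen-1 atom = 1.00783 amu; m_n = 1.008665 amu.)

1.963 amu

Total constituent mass: 96 × 1.00783 + 144 × 1.008665 = 241.999440 amu
Mass defect Δm = 241.999440 − 240.03666 = 1.962780 amu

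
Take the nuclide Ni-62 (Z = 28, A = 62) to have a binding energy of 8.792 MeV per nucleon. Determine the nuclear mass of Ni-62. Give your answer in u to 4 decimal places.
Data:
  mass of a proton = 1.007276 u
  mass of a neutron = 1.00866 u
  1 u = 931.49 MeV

Total binding energy = 62 × 8.792 = 545.104 MeV
Mass defect = 545.104 MeV / (931.49 MeV/u) = 0.585196 u
Constituent mass = 28(1.007276) + 34(1.00866) = 62.498168 u
Nuclear mass = 62.498168 − 0.585196 = 61.912972 u ≈ 61.9130 u (to 4 decimal places)

61.9130 u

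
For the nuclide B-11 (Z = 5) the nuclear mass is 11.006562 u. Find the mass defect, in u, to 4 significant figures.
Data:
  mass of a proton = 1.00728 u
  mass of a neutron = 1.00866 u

0.08180 u

With 5 protons and 6 neutrons (A = 11):
Total constituent mass: 5 × 1.00728 + 6 × 1.00866 = 11.08836 u
Mass defect Δm = 11.08836 − 11.006562 = 0.081798 u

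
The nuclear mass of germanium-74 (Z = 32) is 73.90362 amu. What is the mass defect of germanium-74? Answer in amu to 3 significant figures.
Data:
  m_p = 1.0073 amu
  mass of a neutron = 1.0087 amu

0.695 amu

The nucleus contains 32 protons and 74 − 32 = 42 neutrons.
Total constituent mass: 32 × 1.0073 + 42 × 1.0087 = 74.5990 amu
Δm = 74.5990 − 73.90362 = 0.69538 amu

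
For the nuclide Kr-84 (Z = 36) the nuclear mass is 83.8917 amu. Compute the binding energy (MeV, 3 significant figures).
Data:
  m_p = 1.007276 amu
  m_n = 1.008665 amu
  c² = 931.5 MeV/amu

With 36 protons and 48 neutrons (A = 84):
Total constituent mass: 36 × 1.007276 + 48 × 1.008665 = 84.677856 amu
The mass defect is 84.677856 − 83.8917 = 0.786156 amu.
E_B = 0.786156 × 931.5 = 732.304 MeV

732 MeV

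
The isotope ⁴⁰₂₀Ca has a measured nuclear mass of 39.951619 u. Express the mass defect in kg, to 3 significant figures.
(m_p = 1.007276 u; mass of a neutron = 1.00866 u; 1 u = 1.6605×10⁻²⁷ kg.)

Z = 20, so N = A − Z = 40 − 20 = 20.
Σm = 20·m_p + 20·m_n = 20.145520 + 20.17320 = 40.318720 u
The mass defect is 40.318720 − 39.951619 = 0.367101 u.
In SI units: 0.367101 u × 1.6605×10⁻²⁷ kg/u = 6.0957e-28 kg

6.10e-28 kg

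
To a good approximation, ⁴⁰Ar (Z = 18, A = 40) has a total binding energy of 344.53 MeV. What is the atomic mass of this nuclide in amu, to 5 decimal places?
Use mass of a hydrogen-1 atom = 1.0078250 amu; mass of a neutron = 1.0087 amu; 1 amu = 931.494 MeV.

39.96238 amu

Mass defect = 344.53 MeV / (931.494 MeV/amu) = 0.3698682 amu
Constituent mass = 18(1.0078250) + 22(1.0087) = 40.3322500 amu
Atomic mass = 40.3322500 − 0.3698682 = 39.9623818 amu ≈ 39.96238 amu (to 5 decimal places)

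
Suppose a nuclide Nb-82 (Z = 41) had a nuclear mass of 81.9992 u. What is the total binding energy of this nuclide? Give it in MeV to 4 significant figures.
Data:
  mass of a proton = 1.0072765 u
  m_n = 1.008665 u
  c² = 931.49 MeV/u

609.6 MeV

Σm = 41·m_p + 41·m_n = 41.2983365 + 41.355265 = 82.6536015 u
Mass defect Δm = 82.6536015 − 81.9992 = 0.6544015 u
Converting to energy: 0.6544015 u × 931.49 MeV/u = 609.568 MeV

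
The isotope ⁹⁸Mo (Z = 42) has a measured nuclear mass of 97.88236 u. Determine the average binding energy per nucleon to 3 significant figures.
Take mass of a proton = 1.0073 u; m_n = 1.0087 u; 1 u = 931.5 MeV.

With 42 protons and 56 neutrons (A = 98):
Σm = 42·m_p + 56·m_n = 42.3066 + 56.4872 = 98.7938 u
Mass defect Δm = 98.7938 − 97.88236 = 0.91144 u
E_B = 0.91144 × 931.5 = 849.006 MeV
Per nucleon: 849.006 / 98 = 8.663 MeV

8.66 MeV/nucleon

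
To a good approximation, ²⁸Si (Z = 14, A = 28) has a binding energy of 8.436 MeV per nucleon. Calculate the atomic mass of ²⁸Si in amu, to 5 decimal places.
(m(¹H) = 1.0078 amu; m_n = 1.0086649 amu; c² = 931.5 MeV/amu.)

Total binding energy = 28 × 8.436 = 236.208 MeV
Mass defect = 236.208 MeV / (931.5 MeV/amu) = 0.2535781 amu
Constituent mass = 14(1.0078) + 14(1.0086649) = 28.2305086 amu
Atomic mass = 28.2305086 − 0.2535781 = 27.9769305 amu ≈ 27.97693 amu (to 5 decimal places)

27.97693 amu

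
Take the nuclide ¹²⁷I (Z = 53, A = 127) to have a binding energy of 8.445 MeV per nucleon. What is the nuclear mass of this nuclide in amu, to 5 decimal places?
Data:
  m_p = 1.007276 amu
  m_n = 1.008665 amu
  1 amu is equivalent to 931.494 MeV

Total binding energy = 127 × 8.445 = 1072.515 MeV
Mass defect = 1072.515 MeV / (931.494 MeV/amu) = 1.1513923 amu
Constituent mass = 53(1.007276) + 74(1.008665) = 128.026838 amu
Nuclear mass = 128.026838 − 1.1513923 = 126.8754457 amu ≈ 126.87545 amu (to 5 decimal places)

126.87545 amu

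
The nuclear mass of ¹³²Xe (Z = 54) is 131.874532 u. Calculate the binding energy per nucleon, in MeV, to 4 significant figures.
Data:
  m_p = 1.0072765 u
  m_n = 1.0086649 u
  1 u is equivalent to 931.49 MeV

8.428 MeV/nucleon

Total constituent mass: 54 × 1.0072765 + 78 × 1.0086649 = 133.0687932 u
The mass defect is 133.0687932 − 131.874532 = 1.1942612 u.
Converting to energy: 1.1942612 u × 931.49 MeV/u = 1112.44 MeV
BE/A = 1112.44 MeV / 132 = 8.428 MeV/nucleon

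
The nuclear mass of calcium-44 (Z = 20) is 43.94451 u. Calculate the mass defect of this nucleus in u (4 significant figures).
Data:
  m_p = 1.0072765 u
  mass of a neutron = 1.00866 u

Mass of separated nucleons = 20(1.0072765) + 24(1.00866) = 20.1455300 + 24.20784 = 44.3533700 u
Δm = 44.3533700 − 43.94451 = 0.4088600 u

0.4089 u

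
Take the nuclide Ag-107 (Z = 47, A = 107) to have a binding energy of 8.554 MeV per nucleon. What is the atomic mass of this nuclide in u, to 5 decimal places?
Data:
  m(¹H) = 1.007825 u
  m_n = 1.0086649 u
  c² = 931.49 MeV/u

106.90507 u

Total binding energy = 107 × 8.554 = 915.278 MeV
Mass defect = 915.278 MeV / (931.49 MeV/u) = 0.9825956 u
Constituent mass = 47(1.007825) + 60(1.0086649) = 107.8876690 u
Atomic mass = 107.8876690 − 0.9825956 = 106.9050734 u ≈ 106.90507 u (to 5 decimal places)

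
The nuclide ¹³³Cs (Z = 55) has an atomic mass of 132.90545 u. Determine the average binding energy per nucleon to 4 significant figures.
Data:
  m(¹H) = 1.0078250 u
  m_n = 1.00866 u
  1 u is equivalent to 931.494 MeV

8.407 MeV/nucleon

Total constituent mass: 55 × 1.0078250 + 78 × 1.00866 = 134.1058550 u
Mass defect Δm = 134.1058550 − 132.90545 = 1.2004050 u
E_B = 1.2004050 × 931.494 = 1118.17 MeV
BE/A = 1118.17 MeV / 133 = 8.407 MeV/nucleon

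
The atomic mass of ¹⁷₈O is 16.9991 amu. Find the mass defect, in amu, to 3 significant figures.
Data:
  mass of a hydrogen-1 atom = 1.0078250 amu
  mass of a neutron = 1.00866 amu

0.141 amu

Total constituent mass: 8 × 1.0078250 + 9 × 1.00866 = 17.1405400 amu
Mass defect Δm = 17.1405400 − 16.9991 = 0.1414400 amu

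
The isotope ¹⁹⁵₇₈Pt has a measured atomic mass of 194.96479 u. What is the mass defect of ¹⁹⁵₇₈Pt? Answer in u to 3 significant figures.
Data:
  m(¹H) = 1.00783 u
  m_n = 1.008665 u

1.66 u

The nucleus contains 78 protons and 195 − 78 = 117 neutrons.
Mass of separated nucleons = 78(1.00783) + 117(1.008665) = 78.61074 + 118.013805 = 196.624545 u
Mass defect Δm = 196.624545 − 194.96479 = 1.659755 u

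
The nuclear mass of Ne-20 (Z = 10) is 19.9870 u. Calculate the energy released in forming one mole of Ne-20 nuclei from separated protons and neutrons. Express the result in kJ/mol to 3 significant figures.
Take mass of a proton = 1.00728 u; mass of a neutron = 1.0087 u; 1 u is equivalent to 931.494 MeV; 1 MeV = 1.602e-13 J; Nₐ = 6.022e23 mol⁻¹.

The nucleus contains 10 protons and 20 − 10 = 10 neutrons.
Total constituent mass: 10 × 1.00728 + 10 × 1.0087 = 20.15980 u
Δm = 20.15980 − 19.9870 = 0.17280 u
E_B = 0.17280 × 931.494 = 160.962 MeV
Per nucleus in joules: 160.962 MeV × 1.602e-13 J/MeV = 2.5786e-11 J
Per mole: 2.5786e-11 J × 6.022e23 mol⁻¹ = 1.5528e+13 J/mol

1.55e+10 kJ/mol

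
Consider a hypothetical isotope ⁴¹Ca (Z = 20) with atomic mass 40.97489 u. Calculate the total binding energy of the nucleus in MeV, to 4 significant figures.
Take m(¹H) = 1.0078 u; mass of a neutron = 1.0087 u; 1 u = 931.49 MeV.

338.9 MeV

Z = 20, so N = A − Z = 41 − 20 = 21.
Total constituent mass: 20 × 1.0078 + 21 × 1.0087 = 41.3387 u
Δm = 41.3387 − 40.97489 = 0.36381 u
E_B = 0.36381 × 931.49 = 338.885 MeV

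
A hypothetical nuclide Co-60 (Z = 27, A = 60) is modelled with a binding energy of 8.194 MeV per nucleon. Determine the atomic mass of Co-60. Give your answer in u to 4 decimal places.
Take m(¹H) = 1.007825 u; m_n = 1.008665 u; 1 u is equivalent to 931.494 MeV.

59.9694 u

Total binding energy = 60 × 8.194 = 491.640 MeV
Mass defect = 491.640 MeV / (931.494 MeV/u) = 0.527797 u
Constituent mass = 27(1.007825) + 33(1.008665) = 60.497220 u
Atomic mass = 60.497220 − 0.527797 = 59.969423 u ≈ 59.9694 u (to 4 decimal places)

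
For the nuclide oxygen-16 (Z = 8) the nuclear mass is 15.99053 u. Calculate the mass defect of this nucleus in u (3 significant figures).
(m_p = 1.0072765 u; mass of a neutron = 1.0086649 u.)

Z = 8, so N = A − Z = 16 − 8 = 8.
Σm = 8·m_p + 8·m_n = 8.0582120 + 8.0693192 = 16.1275312 u
Mass defect Δm = 16.1275312 − 15.99053 = 0.1370012 u

0.137 u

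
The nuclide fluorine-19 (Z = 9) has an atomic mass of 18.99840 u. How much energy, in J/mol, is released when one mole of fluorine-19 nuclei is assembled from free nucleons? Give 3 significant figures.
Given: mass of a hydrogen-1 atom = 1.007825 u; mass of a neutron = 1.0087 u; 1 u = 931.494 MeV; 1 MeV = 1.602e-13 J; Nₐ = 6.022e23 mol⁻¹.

1.43e+13 J/mol

With 9 protons and 10 neutrons (A = 19):
Total constituent mass: 9 × 1.007825 + 10 × 1.0087 = 19.157425 u
Δm = 19.157425 − 18.99840 = 0.159025 u
Binding energy = Δm·c² = 0.159025 × 931.494 MeV/u = 148.131 MeV
Per nucleus in joules: 148.131 MeV × 1.602e-13 J/MeV = 2.3731e-11 J
Per mole: 2.3731e-11 J × 6.022e23 mol⁻¹ = 1.4291e+13 J/mol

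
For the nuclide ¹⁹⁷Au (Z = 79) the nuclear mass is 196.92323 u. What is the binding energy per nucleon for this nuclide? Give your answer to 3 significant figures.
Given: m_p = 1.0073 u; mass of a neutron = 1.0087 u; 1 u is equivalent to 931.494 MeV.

7.94 MeV/nucleon

Z = 79, so N = A − Z = 197 − 79 = 118.
Mass of separated nucleons = 79(1.0073) + 118(1.0087) = 79.5767 + 119.0266 = 198.6033 u
Mass defect Δm = 198.6033 − 196.92323 = 1.68007 u
Converting to energy: 1.68007 u × 931.494 MeV/u = 1564.98 MeV
Dividing by A = 197 gives 7.944 MeV per nucleon.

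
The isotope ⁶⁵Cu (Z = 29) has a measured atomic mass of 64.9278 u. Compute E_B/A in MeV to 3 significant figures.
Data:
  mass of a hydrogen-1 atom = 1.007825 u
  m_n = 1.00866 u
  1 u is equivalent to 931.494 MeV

The nucleus contains 29 protons and 65 − 29 = 36 neutrons.
Mass of separated nucleons = 29(1.007825) + 36(1.00866) = 29.226925 + 36.31176 = 65.538685 u
Mass defect Δm = 65.538685 − 64.9278 = 0.610885 u
E_B = 0.610885 × 931.494 = 569.036 MeV
BE/A = 569.036 MeV / 65 = 8.754 MeV/nucleon

8.75 MeV/nucleon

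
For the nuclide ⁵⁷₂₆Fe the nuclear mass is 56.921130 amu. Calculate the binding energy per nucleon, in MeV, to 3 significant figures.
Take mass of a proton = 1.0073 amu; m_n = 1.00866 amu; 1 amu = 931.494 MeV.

Z = 26, so N = A − Z = 57 − 26 = 31.
Σm = 26·m_p + 31·m_n = 26.1898 + 31.26846 = 57.45826 amu
The mass defect is 57.45826 − 56.921130 = 0.537130 amu.
Converting to energy: 0.537130 amu × 931.494 MeV/amu = 500.333 MeV
Per nucleon: 500.333 / 57 = 8.778 MeV

8.78 MeV/nucleon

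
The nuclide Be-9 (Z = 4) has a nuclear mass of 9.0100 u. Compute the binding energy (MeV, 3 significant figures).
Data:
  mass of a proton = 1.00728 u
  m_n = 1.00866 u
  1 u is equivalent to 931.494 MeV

Total constituent mass: 4 × 1.00728 + 5 × 1.00866 = 9.07242 u
Mass defect Δm = 9.07242 − 9.0100 = 0.06242 u
Converting to energy: 0.06242 u × 931.494 MeV/u = 58.1439 MeV

58.1 MeV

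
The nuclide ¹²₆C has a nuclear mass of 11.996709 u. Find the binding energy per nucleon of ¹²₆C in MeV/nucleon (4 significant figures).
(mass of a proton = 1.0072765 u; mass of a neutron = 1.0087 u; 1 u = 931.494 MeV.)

Total constituent mass: 6 × 1.0072765 + 6 × 1.0087 = 12.0958590 u
The mass defect is 12.0958590 − 11.996709 = 0.0991500 u.
Converting to energy: 0.0991500 u × 931.494 MeV/u = 92.3576 MeV
Per nucleon: 92.3576 / 12 = 7.696 MeV

7.696 MeV/nucleon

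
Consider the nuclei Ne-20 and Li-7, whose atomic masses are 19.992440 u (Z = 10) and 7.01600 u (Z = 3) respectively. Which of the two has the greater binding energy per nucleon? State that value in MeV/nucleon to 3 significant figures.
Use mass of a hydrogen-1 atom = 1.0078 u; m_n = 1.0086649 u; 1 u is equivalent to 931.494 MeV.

Ne-20; 8.02 MeV/nucleon

Ne-20: Σm = 10(1.0078) + 10(1.0086649) = 20.1646490 u; Δm = 0.1722090 u; E_B = 160.41 MeV; E_B/A = 8.021 MeV
Li-7: Σm = 3(1.0078) + 4(1.0086649) = 7.0580596 u; Δm = 0.0420596 u; E_B = 39.178 MeV; E_B/A = 5.597 MeV
Ne-20 has the higher binding energy per nucleon, so it is the more tightly bound nucleus.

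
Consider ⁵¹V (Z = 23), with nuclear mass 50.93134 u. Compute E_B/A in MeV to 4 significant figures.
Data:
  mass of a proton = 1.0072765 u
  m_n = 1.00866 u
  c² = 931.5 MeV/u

8.740 MeV/nucleon

The nucleus contains 23 protons and 51 − 23 = 28 neutrons.
Total constituent mass: 23 × 1.0072765 + 28 × 1.00866 = 51.4098395 u
The mass defect is 51.4098395 − 50.93134 = 0.4784995 u.
Binding energy = Δm·c² = 0.4784995 × 931.5 MeV/u = 445.722 MeV
Dividing by A = 51 gives 8.740 MeV per nucleon.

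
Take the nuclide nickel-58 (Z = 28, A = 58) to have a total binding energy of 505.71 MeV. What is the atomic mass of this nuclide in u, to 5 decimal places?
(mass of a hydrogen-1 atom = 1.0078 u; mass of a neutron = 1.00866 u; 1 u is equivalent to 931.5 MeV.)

57.93530 u

Mass defect = 505.71 MeV / (931.5 MeV/u) = 0.5428986 u
Constituent mass = 28(1.0078) + 30(1.00866) = 58.47820 u
Atomic mass = 58.47820 − 0.5428986 = 57.9353014 u ≈ 57.93530 u (to 5 decimal places)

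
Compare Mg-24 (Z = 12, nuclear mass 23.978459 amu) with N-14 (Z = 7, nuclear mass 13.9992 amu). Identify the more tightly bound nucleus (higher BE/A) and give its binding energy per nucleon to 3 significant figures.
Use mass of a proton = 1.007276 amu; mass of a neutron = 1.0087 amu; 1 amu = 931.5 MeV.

Mg-24: Σm = 12(1.007276) + 12(1.0087) = 24.191712 amu; Δm = 0.213253 amu; E_B = 198.65 MeV; E_B/A = 8.277 MeV
N-14: Σm = 7(1.007276) + 7(1.0087) = 14.111832 amu; Δm = 0.112632 amu; E_B = 104.92 MeV; E_B/A = 7.494 MeV
Mg-24 has the higher binding energy per nucleon, so it is the more tightly bound nucleus.

Mg-24; 8.28 MeV/nucleon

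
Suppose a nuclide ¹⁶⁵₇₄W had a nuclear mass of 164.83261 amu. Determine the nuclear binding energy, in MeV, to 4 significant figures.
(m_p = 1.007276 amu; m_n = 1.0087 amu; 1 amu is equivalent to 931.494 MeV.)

With 74 protons and 91 neutrons (A = 165):
Mass of separated nucleons = 74(1.007276) + 91(1.0087) = 74.538424 + 91.7917 = 166.330124 amu
The mass defect is 166.330124 − 164.83261 = 1.497514 amu.
Binding energy = Δm·c² = 1.497514 × 931.494 MeV/amu = 1394.93 MeV

1395 MeV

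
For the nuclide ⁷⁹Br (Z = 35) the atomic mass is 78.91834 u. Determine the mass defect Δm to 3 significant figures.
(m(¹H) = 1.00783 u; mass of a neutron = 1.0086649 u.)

With 35 protons and 44 neutrons (A = 79):
Σm = 35·m(¹H) + 44·m_n = 35.27405 + 44.3812556 = 79.6553056 u
Δm = 79.6553056 − 78.91834 = 0.7369656 u

0.737 u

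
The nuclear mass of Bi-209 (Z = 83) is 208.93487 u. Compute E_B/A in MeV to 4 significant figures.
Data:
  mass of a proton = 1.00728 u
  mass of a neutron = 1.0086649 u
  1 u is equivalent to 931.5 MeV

7.849 MeV/nucleon

Z = 83, so N = A − Z = 209 − 83 = 126.
Total constituent mass: 83 × 1.00728 + 126 × 1.0086649 = 210.6960174 u
The mass defect is 210.6960174 − 208.93487 = 1.7611474 u.
E_B = 1.7611474 × 931.5 = 1640.51 MeV
Per nucleon: 1640.51 / 209 = 7.849 MeV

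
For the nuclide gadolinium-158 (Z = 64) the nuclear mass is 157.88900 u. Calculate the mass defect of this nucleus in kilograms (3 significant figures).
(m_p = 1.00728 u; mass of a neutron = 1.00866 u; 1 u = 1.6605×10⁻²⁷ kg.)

Total constituent mass: 64 × 1.00728 + 94 × 1.00866 = 159.27996 u
The mass defect is 159.27996 − 157.88900 = 1.39096 u.
In SI units: 1.39096 u × 1.6605×10⁻²⁷ kg/u = 2.3097e-27 kg

2.31e-27 kg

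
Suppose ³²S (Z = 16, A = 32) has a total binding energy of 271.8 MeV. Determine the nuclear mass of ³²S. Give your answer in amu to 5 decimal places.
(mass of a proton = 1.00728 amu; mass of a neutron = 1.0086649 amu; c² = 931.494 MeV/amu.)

Mass defect = 271.8 MeV / (931.494 MeV/amu) = 0.2917893 amu
Constituent mass = 16(1.00728) + 16(1.0086649) = 32.2551184 amu
Nuclear mass = 32.2551184 − 0.2917893 = 31.9633291 amu ≈ 31.96333 amu (to 5 decimal places)

31.96333 amu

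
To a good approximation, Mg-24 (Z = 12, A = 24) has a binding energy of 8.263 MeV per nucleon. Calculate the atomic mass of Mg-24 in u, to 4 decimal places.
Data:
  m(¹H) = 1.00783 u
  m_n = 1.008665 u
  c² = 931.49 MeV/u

23.9850 u

Total binding energy = 24 × 8.263 = 198.312 MeV
Mass defect = 198.312 MeV / (931.49 MeV/u) = 0.212898 u
Constituent mass = 12(1.00783) + 12(1.008665) = 24.197940 u
Atomic mass = 24.197940 − 0.212898 = 23.985042 u ≈ 23.9850 u (to 4 decimal places)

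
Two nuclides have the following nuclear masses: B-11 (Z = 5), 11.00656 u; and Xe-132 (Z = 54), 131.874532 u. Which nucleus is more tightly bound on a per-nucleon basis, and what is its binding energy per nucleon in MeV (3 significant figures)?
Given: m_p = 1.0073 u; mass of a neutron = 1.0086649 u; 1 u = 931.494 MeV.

B-11: Σm = 5(1.0073) + 6(1.0086649) = 11.0884894 u; Δm = 0.0819294 u; E_B = 76.317 MeV; E_B/A = 6.938 MeV
Xe-132: Σm = 54(1.0073) + 78(1.0086649) = 133.0700622 u; Δm = 1.1955302 u; E_B = 1113.63 MeV; E_B/A = 8.437 MeV
Xe-132 has the higher binding energy per nucleon, so it is the more tightly bound nucleus.

Xe-132; 8.44 MeV/nucleon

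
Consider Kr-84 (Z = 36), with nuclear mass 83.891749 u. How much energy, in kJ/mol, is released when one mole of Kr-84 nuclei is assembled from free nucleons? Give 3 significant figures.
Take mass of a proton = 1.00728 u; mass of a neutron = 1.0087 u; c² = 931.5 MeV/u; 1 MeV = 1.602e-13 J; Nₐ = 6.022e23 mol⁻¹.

7.08e+10 kJ/mol

Mass of separated nucleons = 36(1.00728) + 48(1.0087) = 36.26208 + 48.4176 = 84.67968 u
Δm = 84.67968 − 83.891749 = 0.787931 u
E_B = 0.787931 × 931.5 = 733.958 MeV
Per nucleus in joules: 733.958 MeV × 1.602e-13 J/MeV = 1.1758e-10 J
Per mole: 1.1758e-10 J × 6.022e23 mol⁻¹ = 7.0807e+13 J/mol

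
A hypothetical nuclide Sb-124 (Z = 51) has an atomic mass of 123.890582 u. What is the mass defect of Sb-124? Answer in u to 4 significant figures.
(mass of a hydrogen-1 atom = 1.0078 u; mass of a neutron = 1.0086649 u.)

Σm = 51·m(¹H) + 73·m_n = 51.3978 + 73.6325377 = 125.0303377 u
Δm = 125.0303377 − 123.890582 = 1.1397557 u

1.140 u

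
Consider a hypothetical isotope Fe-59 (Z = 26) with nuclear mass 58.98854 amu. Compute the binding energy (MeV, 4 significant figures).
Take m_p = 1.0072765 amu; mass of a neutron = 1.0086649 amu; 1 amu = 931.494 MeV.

453.3 MeV

Z = 26, so N = A − Z = 59 − 26 = 33.
Mass of separated nucleons = 26(1.0072765) + 33(1.0086649) = 26.1891890 + 33.2859417 = 59.4751307 amu
Mass defect Δm = 59.4751307 − 58.98854 = 0.4865907 amu
E_B = 0.4865907 × 931.494 = 453.256 MeV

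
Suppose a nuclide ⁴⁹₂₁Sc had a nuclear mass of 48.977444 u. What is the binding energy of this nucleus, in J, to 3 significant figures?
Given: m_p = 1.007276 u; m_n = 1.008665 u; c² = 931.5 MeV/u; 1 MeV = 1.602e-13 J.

Mass of separated nucleons = 21(1.007276) + 28(1.008665) = 21.152796 + 28.242620 = 49.395416 u
Δm = 49.395416 − 48.977444 = 0.417972 u
Converting to energy: 0.417972 u × 931.5 MeV/u = 389.341 MeV
In joules: 389.341 MeV × 1.602e-13 J/MeV = 6.2372e-11 J

6.24e-11 J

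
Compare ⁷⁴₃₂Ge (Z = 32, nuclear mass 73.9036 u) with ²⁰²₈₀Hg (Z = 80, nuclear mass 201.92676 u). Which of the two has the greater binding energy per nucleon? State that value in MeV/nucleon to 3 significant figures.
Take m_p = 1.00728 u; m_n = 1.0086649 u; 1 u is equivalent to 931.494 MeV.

⁷⁴₃₂Ge; 8.73 MeV/nucleon

⁷⁴₃₂Ge: Σm = 32(1.00728) + 42(1.0086649) = 74.5968858 u; Δm = 0.6932858 u; E_B = 645.79 MeV; E_B/A = 8.727 MeV
²⁰²₈₀Hg: Σm = 80(1.00728) + 122(1.0086649) = 203.6395178 u; Δm = 1.7127578 u; E_B = 1595.4 MeV; E_B/A = 7.898 MeV
⁷⁴₃₂Ge has the higher binding energy per nucleon, so it is the more tightly bound nucleus.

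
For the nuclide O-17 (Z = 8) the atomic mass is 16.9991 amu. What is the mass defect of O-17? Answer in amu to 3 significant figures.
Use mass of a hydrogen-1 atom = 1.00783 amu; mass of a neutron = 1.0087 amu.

Z = 8, so N = A − Z = 17 − 8 = 9.
Total constituent mass: 8 × 1.00783 + 9 × 1.0087 = 17.14094 amu
Δm = 17.14094 − 16.9991 = 0.14184 amu

0.142 amu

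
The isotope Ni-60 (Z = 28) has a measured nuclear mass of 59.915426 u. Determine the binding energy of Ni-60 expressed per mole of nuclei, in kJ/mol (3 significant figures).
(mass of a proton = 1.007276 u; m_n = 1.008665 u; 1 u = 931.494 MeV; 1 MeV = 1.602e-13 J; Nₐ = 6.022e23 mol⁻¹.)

5.08e+10 kJ/mol

Total constituent mass: 28 × 1.007276 + 32 × 1.008665 = 60.481008 u
The mass defect is 60.481008 − 59.915426 = 0.565582 u.
Binding energy = Δm·c² = 0.565582 × 931.494 MeV/u = 526.836 MeV
Per nucleus in joules: 526.836 MeV × 1.602e-13 J/MeV = 8.4399e-11 J
Per mole: 8.4399e-11 J × 6.022e23 mol⁻¹ = 5.0825e+13 J/mol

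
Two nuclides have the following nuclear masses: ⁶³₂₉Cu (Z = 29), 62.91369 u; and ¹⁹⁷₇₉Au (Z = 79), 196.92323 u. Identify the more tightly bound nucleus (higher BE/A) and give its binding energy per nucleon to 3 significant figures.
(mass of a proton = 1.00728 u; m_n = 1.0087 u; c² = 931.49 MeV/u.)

⁶³₂₉Cu: Σm = 29(1.00728) + 34(1.0087) = 63.50692 u; Δm = 0.59323 u; E_B = 552.59 MeV; E_B/A = 8.771 MeV
¹⁹⁷₇₉Au: Σm = 79(1.00728) + 118(1.0087) = 198.60172 u; Δm = 1.67849 u; E_B = 1563.5 MeV; E_B/A = 7.937 MeV
⁶³₂₉Cu has the higher binding energy per nucleon, so it is the more tightly bound nucleus.

⁶³₂₉Cu; 8.77 MeV/nucleon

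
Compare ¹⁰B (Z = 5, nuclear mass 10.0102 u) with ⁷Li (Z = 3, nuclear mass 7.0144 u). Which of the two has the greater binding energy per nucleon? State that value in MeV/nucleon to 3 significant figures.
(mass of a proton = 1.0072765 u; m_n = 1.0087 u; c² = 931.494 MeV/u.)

¹⁰B: Σm = 5(1.0072765) + 5(1.0087) = 10.0798825 u; Δm = 0.0696825 u; E_B = 64.909 MeV; E_B/A = 6.491 MeV
⁷Li: Σm = 3(1.0072765) + 4(1.0087) = 7.0566295 u; Δm = 0.0422295 u; E_B = 39.337 MeV; E_B/A = 5.620 MeV
¹⁰B has the higher binding energy per nucleon, so it is the more tightly bound nucleus.

¹⁰B; 6.49 MeV/nucleon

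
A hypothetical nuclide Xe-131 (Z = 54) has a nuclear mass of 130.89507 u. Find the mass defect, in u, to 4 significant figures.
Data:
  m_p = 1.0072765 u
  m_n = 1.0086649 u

1.165 u

Σm = 54·m_p + 77·m_n = 54.3929310 + 77.6671973 = 132.0601283 u
Mass defect Δm = 132.0601283 − 130.89507 = 1.1650583 u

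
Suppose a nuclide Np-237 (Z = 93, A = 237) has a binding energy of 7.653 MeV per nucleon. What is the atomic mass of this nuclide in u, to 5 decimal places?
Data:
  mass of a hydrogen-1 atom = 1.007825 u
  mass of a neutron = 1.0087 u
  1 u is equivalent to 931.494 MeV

237.03337 u

Total binding energy = 237 × 7.653 = 1813.761 MeV
Mass defect = 1813.761 MeV / (931.494 MeV/u) = 1.9471526 u
Constituent mass = 93(1.007825) + 144(1.0087) = 238.980525 u
Atomic mass = 238.980525 − 1.9471526 = 237.0333724 u ≈ 237.03337 u (to 5 decimal places)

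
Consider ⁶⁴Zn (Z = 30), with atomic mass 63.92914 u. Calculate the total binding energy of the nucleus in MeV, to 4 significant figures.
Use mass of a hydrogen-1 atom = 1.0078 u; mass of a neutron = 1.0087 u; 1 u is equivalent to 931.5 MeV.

559.5 MeV

With 30 protons and 34 neutrons (A = 64):
Σm = 30·m(¹H) + 34·m_n = 30.2340 + 34.2958 = 64.5298 u
Mass defect Δm = 64.5298 − 63.92914 = 0.60066 u
E_B = 0.60066 × 931.5 = 559.515 MeV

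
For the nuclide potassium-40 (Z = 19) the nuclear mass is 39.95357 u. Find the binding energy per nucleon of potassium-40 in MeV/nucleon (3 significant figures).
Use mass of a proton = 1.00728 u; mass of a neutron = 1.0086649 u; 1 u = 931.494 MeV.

Z = 19, so N = A − Z = 40 − 19 = 21.
Total constituent mass: 19 × 1.00728 + 21 × 1.0086649 = 40.3202829 u
Δm = 40.3202829 − 39.95357 = 0.3667129 u
E_B = 0.3667129 × 931.494 = 341.591 MeV
BE/A = 341.591 MeV / 40 = 8.540 MeV/nucleon

8.54 MeV/nucleon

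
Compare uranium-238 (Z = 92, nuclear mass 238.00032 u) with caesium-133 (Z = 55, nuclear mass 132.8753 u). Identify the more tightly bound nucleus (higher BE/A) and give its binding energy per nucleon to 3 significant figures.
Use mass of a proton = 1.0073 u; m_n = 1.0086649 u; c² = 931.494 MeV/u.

caesium-133; 8.42 MeV/nucleon

uranium-238: Σm = 92(1.0073) + 146(1.0086649) = 239.9366754 u; Δm = 1.9363554 u; E_B = 1803.7 MeV; E_B/A = 7.579 MeV
caesium-133: Σm = 55(1.0073) + 78(1.0086649) = 134.0773622 u; Δm = 1.2020622 u; E_B = 1119.7 MeV; E_B/A = 8.419 MeV
caesium-133 has the higher binding energy per nucleon, so it is the more tightly bound nucleus.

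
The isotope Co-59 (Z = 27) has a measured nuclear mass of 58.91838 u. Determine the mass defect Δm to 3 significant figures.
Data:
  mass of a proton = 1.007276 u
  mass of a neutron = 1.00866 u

0.555 u

With 27 protons and 32 neutrons (A = 59):
Σm = 27·m_p + 32·m_n = 27.196452 + 32.27712 = 59.473572 u
Δm = 59.473572 − 58.91838 = 0.555192 u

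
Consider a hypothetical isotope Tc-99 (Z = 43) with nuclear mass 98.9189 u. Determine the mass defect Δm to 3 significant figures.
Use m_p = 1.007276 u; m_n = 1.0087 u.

0.881 u

Mass of separated nucleons = 43(1.007276) + 56(1.0087) = 43.312868 + 56.4872 = 99.800068 u
The mass defect is 99.800068 − 98.9189 = 0.881168 u.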